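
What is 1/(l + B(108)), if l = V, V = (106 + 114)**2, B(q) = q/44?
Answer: 11/532427 ≈ 2.0660e-5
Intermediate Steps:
B(q) = q/44 (B(q) = q*(1/44) = q/44)
V = 48400 (V = 220**2 = 48400)
l = 48400
1/(l + B(108)) = 1/(48400 + (1/44)*108) = 1/(48400 + 27/11) = 1/(532427/11) = 11/532427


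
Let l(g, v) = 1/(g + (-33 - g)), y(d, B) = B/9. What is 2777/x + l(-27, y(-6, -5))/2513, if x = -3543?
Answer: -76765792/97939149 ≈ -0.78381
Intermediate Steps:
y(d, B) = B/9 (y(d, B) = B*(⅑) = B/9)
l(g, v) = -1/33 (l(g, v) = 1/(-33) = -1/33)
2777/x + l(-27, y(-6, -5))/2513 = 2777/(-3543) - 1/33/2513 = 2777*(-1/3543) - 1/33*1/2513 = -2777/3543 - 1/82929 = -76765792/97939149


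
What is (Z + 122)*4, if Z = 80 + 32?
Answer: 936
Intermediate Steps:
Z = 112
(Z + 122)*4 = (112 + 122)*4 = 234*4 = 936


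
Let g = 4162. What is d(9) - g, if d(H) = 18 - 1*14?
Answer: -4158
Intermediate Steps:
d(H) = 4 (d(H) = 18 - 14 = 4)
d(9) - g = 4 - 1*4162 = 4 - 4162 = -4158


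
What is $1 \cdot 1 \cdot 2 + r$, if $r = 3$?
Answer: $5$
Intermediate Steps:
$1 \cdot 1 \cdot 2 + r = 1 \cdot 1 \cdot 2 + 3 = 1 \cdot 2 + 3 = 2 + 3 = 5$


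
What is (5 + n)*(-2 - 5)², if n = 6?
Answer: 539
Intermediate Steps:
(5 + n)*(-2 - 5)² = (5 + 6)*(-2 - 5)² = 11*(-7)² = 11*49 = 539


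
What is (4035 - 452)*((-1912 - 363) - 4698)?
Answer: -24984259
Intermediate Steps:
(4035 - 452)*((-1912 - 363) - 4698) = 3583*(-2275 - 4698) = 3583*(-6973) = -24984259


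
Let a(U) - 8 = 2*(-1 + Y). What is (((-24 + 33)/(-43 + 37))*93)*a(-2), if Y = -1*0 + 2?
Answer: -1395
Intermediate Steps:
Y = 2 (Y = 0 + 2 = 2)
a(U) = 10 (a(U) = 8 + 2*(-1 + 2) = 8 + 2*1 = 8 + 2 = 10)
(((-24 + 33)/(-43 + 37))*93)*a(-2) = (((-24 + 33)/(-43 + 37))*93)*10 = ((9/(-6))*93)*10 = ((9*(-1/6))*93)*10 = -3/2*93*10 = -279/2*10 = -1395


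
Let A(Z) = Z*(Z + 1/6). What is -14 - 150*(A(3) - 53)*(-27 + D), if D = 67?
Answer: 260986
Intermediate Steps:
A(Z) = Z*(⅙ + Z) (A(Z) = Z*(Z + ⅙) = Z*(⅙ + Z))
-14 - 150*(A(3) - 53)*(-27 + D) = -14 - 150*(3*(⅙ + 3) - 53)*(-27 + 67) = -14 - 150*(3*(19/6) - 53)*40 = -14 - 150*(19/2 - 53)*40 = -14 - (-6525)*40 = -14 - 150*(-1740) = -14 + 261000 = 260986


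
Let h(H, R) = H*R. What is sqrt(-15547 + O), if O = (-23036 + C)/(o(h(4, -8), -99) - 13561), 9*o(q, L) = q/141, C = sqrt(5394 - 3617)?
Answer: sqrt(-4603704456324777463 - 21838146129*sqrt(1777))/17208941 ≈ 124.68*I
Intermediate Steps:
C = sqrt(1777) ≈ 42.154
o(q, L) = q/1269 (o(q, L) = (q/141)/9 = q/1269)
O = 29232684/17208941 - 1269*sqrt(1777)/17208941 (O = (-23036 + sqrt(1777))/((4*(-8))/1269 - 13561) = (-23036 + sqrt(1777))/((1/1269)*(-32) - 13561) = (-23036 + sqrt(1777))/(-32/1269 - 13561) = (-23036 + sqrt(1777))/(-17208941/1269) = (-23036 + sqrt(1777))*(-1269/17208941) = 29232684/17208941 - 1269*sqrt(1777)/17208941 ≈ 1.6956)
sqrt(-15547 + O) = sqrt(-15547 + (29232684/17208941 - 1269*sqrt(1777)/17208941)) = sqrt(-267518173043/17208941 - 1269*sqrt(1777)/17208941)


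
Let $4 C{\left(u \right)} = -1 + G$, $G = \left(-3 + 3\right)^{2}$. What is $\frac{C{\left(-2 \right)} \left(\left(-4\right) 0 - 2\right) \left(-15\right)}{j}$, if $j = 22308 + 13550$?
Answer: $- \frac{15}{71716} \approx -0.00020916$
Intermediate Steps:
$j = 35858$
$G = 0$ ($G = 0^{2} = 0$)
$C{\left(u \right)} = - \frac{1}{4}$ ($C{\left(u \right)} = \frac{-1 + 0}{4} = \frac{1}{4} \left(-1\right) = - \frac{1}{4}$)
$\frac{C{\left(-2 \right)} \left(\left(-4\right) 0 - 2\right) \left(-15\right)}{j} = \frac{\left(- \frac{1}{4}\right) \left(\left(-4\right) 0 - 2\right) \left(-15\right)}{35858} = - \frac{\left(0 - 2\right) \left(-15\right)}{4} \cdot \frac{1}{35858} = - \frac{\left(-2\right) \left(-15\right)}{4} \cdot \frac{1}{35858} = \left(- \frac{1}{4}\right) 30 \cdot \frac{1}{35858} = \left(- \frac{15}{2}\right) \frac{1}{35858} = - \frac{15}{71716}$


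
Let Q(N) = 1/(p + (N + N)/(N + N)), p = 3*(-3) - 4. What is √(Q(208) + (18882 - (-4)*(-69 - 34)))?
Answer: √664917/6 ≈ 135.90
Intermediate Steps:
p = -13 (p = -9 - 4 = -13)
Q(N) = -1/12 (Q(N) = 1/(-13 + (N + N)/(N + N)) = 1/(-13 + (2*N)/((2*N))) = 1/(-13 + (2*N)*(1/(2*N))) = 1/(-13 + 1) = 1/(-12) = -1/12)
√(Q(208) + (18882 - (-4)*(-69 - 34))) = √(-1/12 + (18882 - (-4)*(-69 - 34))) = √(-1/12 + (18882 - (-4)*(-103))) = √(-1/12 + (18882 - 1*412)) = √(-1/12 + (18882 - 412)) = √(-1/12 + 18470) = √(221639/12) = √664917/6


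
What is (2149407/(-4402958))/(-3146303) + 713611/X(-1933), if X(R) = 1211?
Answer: 1412240243506923613/2396575913819402 ≈ 589.27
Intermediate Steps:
(2149407/(-4402958))/(-3146303) + 713611/X(-1933) = (2149407/(-4402958))/(-3146303) + 713611/1211 = (2149407*(-1/4402958))*(-1/3146303) + 713611*(1/1211) = -2149407/4402958*(-1/3146303) + 713611/1211 = 2149407/13853039964274 + 713611/1211 = 1412240243506923613/2396575913819402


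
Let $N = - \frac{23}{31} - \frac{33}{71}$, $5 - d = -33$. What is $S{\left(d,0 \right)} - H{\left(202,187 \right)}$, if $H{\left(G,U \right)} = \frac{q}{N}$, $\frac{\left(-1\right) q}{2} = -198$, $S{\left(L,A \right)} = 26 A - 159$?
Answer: $\frac{112323}{664} \approx 169.16$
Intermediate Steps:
$d = 38$ ($d = 5 - -33 = 5 + 33 = 38$)
$S{\left(L,A \right)} = -159 + 26 A$
$q = 396$ ($q = \left(-2\right) \left(-198\right) = 396$)
$N = - \frac{2656}{2201}$ ($N = \left(-23\right) \frac{1}{31} - \frac{33}{71} = - \frac{23}{31} - \frac{33}{71} = - \frac{2656}{2201} \approx -1.2067$)
$H{\left(G,U \right)} = - \frac{217899}{664}$ ($H{\left(G,U \right)} = \frac{396}{- \frac{2656}{2201}} = 396 \left(- \frac{2201}{2656}\right) = - \frac{217899}{664}$)
$S{\left(d,0 \right)} - H{\left(202,187 \right)} = \left(-159 + 26 \cdot 0\right) - - \frac{217899}{664} = \left(-159 + 0\right) + \frac{217899}{664} = -159 + \frac{217899}{664} = \frac{112323}{664}$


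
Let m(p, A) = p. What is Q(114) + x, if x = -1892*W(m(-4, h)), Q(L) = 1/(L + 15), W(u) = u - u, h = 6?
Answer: 1/129 ≈ 0.0077519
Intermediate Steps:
W(u) = 0
Q(L) = 1/(15 + L)
x = 0 (x = -1892*0 = 0)
Q(114) + x = 1/(15 + 114) + 0 = 1/129 + 0 = 1/129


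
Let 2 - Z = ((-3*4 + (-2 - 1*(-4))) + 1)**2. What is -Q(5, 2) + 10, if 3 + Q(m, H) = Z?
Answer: 92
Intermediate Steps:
Z = -79 (Z = 2 - ((-3*4 + (-2 - 1*(-4))) + 1)**2 = 2 - ((-12 + (-2 + 4)) + 1)**2 = 2 - ((-12 + 2) + 1)**2 = 2 - (-10 + 1)**2 = 2 - 1*(-9)**2 = 2 - 1*81 = 2 - 81 = -79)
Q(m, H) = -82 (Q(m, H) = -3 - 79 = -82)
-Q(5, 2) + 10 = -1*(-82) + 10 = 82 + 10 = 92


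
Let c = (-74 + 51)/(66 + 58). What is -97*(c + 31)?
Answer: -370637/124 ≈ -2989.0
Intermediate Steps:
c = -23/124 ≈ -0.18548
-97*(c + 31) = -97*(-23/124 + 31) = -97*3821/124 = -370637/124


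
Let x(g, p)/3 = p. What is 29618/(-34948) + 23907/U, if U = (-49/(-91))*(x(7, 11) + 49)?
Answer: 1355565392/2507519 ≈ 540.60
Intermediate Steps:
x(g, p) = 3*p
U = 574/13 (U = (-49/(-91))*(3*11 + 49) = (-49*(-1/91))*(33 + 49) = (7/13)*82 = 574/13 ≈ 44.154)
29618/(-34948) + 23907/U = 29618/(-34948) + 23907/(574/13) = 29618*(-1/34948) + 23907*(13/574) = -14809/17474 + 310791/574 = 1355565392/2507519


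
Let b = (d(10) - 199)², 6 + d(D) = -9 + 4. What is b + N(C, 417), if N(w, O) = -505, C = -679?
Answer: 43595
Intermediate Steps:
d(D) = -11 (d(D) = -6 + (-9 + 4) = -6 - 5 = -11)
b = 44100 (b = (-11 - 199)² = (-210)² = 44100)
b + N(C, 417) = 44100 - 505 = 43595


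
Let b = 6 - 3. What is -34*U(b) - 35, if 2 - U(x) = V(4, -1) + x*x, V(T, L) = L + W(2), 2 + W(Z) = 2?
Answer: 169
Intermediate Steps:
W(Z) = 0 (W(Z) = -2 + 2 = 0)
V(T, L) = L (V(T, L) = L + 0 = L)
b = 3
U(x) = 3 - x² (U(x) = 2 - (-1 + x*x) = 2 - (-1 + x²) = 2 + (1 - x²) = 3 - x²)
-34*U(b) - 35 = -34*(3 - 1*3²) - 35 = -34*(3 - 1*9) - 35 = -34*(3 - 9) - 35 = -34*(-6) - 35 = 204 - 35 = 169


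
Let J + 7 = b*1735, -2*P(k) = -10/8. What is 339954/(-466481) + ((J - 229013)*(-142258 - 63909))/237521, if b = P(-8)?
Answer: 175369355649747323/886392268808 ≈ 1.9785e+5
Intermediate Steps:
P(k) = 5/8 (P(k) = -(-5)/8 = -½*(-5/4) = 5/8)
b = 5/8 ≈ 0.62500
J = 8619/8 (J = -7 + (5/8)*1735 = -7 + 8675/8 = 8619/8 ≈ 1077.4)
339954/(-466481) + ((J - 229013)*(-142258 - 63909))/237521 = 339954/(-466481) + ((8619/8 - 229013)*(-142258 - 63909))/237521 = 339954*(-1/466481) - 1823485/8*(-206167)*(1/237521) = -339954/466481 + (375942431995/8)*(1/237521) = -339954/466481 + 375942431995/1900168 = 175369355649747323/886392268808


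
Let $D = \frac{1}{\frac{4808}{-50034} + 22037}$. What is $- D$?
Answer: $- \frac{25017}{551297225} \approx -4.5378 \cdot 10^{-5}$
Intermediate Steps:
$D = \frac{25017}{551297225}$ ($D = \frac{1}{4808 \left(- \frac{1}{50034}\right) + 22037} = \frac{1}{- \frac{2404}{25017} + 22037} = \frac{1}{\frac{551297225}{25017}} = \frac{25017}{551297225} \approx 4.5378 \cdot 10^{-5}$)
$- D = \left(-1\right) \frac{25017}{551297225} = - \frac{25017}{551297225}$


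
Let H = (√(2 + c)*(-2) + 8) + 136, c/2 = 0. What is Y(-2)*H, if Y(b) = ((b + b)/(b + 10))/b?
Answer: 36 - √2/2 ≈ 35.293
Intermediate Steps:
c = 0 (c = 2*0 = 0)
Y(b) = 2/(10 + b) (Y(b) = ((2*b)/(10 + b))/b = (2*b/(10 + b))/b = 2/(10 + b))
H = 144 - 2*√2 (H = (√(2 + 0)*(-2) + 8) + 136 = (√2*(-2) + 8) + 136 = (-2*√2 + 8) + 136 = (8 - 2*√2) + 136 = 144 - 2*√2 ≈ 141.17)
Y(-2)*H = (2/(10 - 2))*(144 - 2*√2) = (2/8)*(144 - 2*√2) = (2*(⅛))*(144 - 2*√2) = (144 - 2*√2)/4 = 36 - √2/2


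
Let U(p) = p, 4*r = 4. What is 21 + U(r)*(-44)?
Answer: -23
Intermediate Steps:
r = 1 (r = (1/4)*4 = 1)
21 + U(r)*(-44) = 21 + 1*(-44) = 21 - 44 = -23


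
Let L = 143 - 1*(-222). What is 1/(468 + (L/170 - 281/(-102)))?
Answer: 51/24118 ≈ 0.0021146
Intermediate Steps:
L = 365 (L = 143 + 222 = 365)
1/(468 + (L/170 - 281/(-102))) = 1/(468 + (365/170 - 281/(-102))) = 1/(468 + (365*(1/170) - 281*(-1/102))) = 1/(468 + (73/34 + 281/102)) = 1/(468 + 250/51) = 1/(24118/51) = 51/24118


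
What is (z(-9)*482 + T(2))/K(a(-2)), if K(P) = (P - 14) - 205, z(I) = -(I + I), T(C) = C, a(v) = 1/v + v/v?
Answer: -17356/437 ≈ -39.716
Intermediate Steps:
a(v) = 1 + 1/v (a(v) = 1/v + 1 = 1 + 1/v)
z(I) = -2*I
K(P) = -219 + P (K(P) = (-14 + P) - 205 = -219 + P)
(z(-9)*482 + T(2))/K(a(-2)) = (-2*(-9)*482 + 2)/(-219 + (1 - 2)/(-2)) = (18*482 + 2)/(-219 - ½*(-1)) = (8676 + 2)/(-219 + ½) = 8678/(-437/2) = 8678*(-2/437) = -17356/437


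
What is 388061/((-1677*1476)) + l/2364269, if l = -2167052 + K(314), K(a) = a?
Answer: -146062864195/136096780716 ≈ -1.0732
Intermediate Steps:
l = -2166738 (l = -2167052 + 314 = -2166738)
388061/((-1677*1476)) + l/2364269 = 388061/((-1677*1476)) - 2166738/2364269 = 388061/(-2475252) - 2166738*1/2364269 = 388061*(-1/2475252) - 2166738/2364269 = -388061/2475252 - 2166738/2364269 = -146062864195/136096780716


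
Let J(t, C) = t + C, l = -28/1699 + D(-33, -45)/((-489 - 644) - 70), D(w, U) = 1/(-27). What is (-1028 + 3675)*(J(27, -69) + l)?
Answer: -6137564401649/55185219 ≈ -1.1122e+5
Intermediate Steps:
D(w, U) = -1/27
l = -907769/55185219 (l = -28/1699 - 1/(27*((-489 - 644) - 70)) = -28*1/1699 - 1/(27*(-1133 - 70)) = -28/1699 - 1/27/(-1203) = -28/1699 - 1/27*(-1/1203) = -28/1699 + 1/32481 = -907769/55185219 ≈ -0.016449)
J(t, C) = C + t
(-1028 + 3675)*(J(27, -69) + l) = (-1028 + 3675)*((-69 + 27) - 907769/55185219) = 2647*(-42 - 907769/55185219) = 2647*(-2318686967/55185219) = -6137564401649/55185219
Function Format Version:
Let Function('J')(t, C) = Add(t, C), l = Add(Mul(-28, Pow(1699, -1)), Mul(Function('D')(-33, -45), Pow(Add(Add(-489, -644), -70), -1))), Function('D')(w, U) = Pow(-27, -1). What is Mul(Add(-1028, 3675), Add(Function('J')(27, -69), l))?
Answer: Rational(-6137564401649, 55185219) ≈ -1.1122e+5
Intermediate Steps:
Function('D')(w, U) = Rational(-1, 27)
l = Rational(-907769, 55185219) (l = Add(Mul(-28, Pow(1699, -1)), Mul(Rational(-1, 27), Pow(Add(Add(-489, -644), -70), -1))) = Add(Mul(-28, Rational(1, 1699)), Mul(Rational(-1, 27), Pow(Add(-1133, -70), -1))) = Add(Rational(-28, 1699), Mul(Rational(-1, 27), Pow(-1203, -1))) = Add(Rational(-28, 1699), Mul(Rational(-1, 27), Rational(-1, 1203))) = Add(Rational(-28, 1699), Rational(1, 32481)) = Rational(-907769, 55185219) ≈ -0.016449)
Function('J')(t, C) = Add(C, t)
Mul(Add(-1028, 3675), Add(Function('J')(27, -69), l)) = Mul(Add(-1028, 3675), Add(Add(-69, 27), Rational(-907769, 55185219))) = Mul(2647, Add(-42, Rational(-907769, 55185219))) = Mul(2647, Rational(-2318686967, 55185219)) = Rational(-6137564401649, 55185219)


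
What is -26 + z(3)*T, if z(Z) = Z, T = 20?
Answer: 34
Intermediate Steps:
-26 + z(3)*T = -26 + 3*20 = -26 + 60 = 34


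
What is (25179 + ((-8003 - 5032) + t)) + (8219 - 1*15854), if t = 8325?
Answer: 12834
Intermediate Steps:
(25179 + ((-8003 - 5032) + t)) + (8219 - 1*15854) = (25179 + ((-8003 - 5032) + 8325)) + (8219 - 1*15854) = (25179 + (-13035 + 8325)) + (8219 - 15854) = (25179 - 4710) - 7635 = 20469 - 7635 = 12834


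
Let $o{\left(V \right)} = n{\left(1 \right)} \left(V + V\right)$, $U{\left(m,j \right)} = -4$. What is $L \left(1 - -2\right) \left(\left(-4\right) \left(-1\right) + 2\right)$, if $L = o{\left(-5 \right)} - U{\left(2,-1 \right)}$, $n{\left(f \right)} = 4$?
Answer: $-648$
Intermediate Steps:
$o{\left(V \right)} = 8 V$ ($o{\left(V \right)} = 4 \left(V + V\right) = 4 \cdot 2 V = 8 V$)
$L = -36$ ($L = 8 \left(-5\right) - -4 = -40 + 4 = -36$)
$L \left(1 - -2\right) \left(\left(-4\right) \left(-1\right) + 2\right) = - 36 \left(1 - -2\right) \left(\left(-4\right) \left(-1\right) + 2\right) = - 36 \left(1 + 2\right) \left(4 + 2\right) = \left(-36\right) 3 \cdot 6 = \left(-108\right) 6 = -648$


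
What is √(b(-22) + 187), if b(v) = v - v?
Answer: √187 ≈ 13.675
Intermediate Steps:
b(v) = 0
√(b(-22) + 187) = √(0 + 187) = √187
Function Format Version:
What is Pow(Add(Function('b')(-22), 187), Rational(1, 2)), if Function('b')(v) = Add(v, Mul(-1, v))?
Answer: Pow(187, Rational(1, 2)) ≈ 13.675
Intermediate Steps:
Function('b')(v) = 0
Pow(Add(Function('b')(-22), 187), Rational(1, 2)) = Pow(Add(0, 187), Rational(1, 2)) = Pow(187, Rational(1, 2))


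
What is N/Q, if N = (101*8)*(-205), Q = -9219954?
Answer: 82820/4609977 ≈ 0.017965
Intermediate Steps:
N = -165640 (N = 808*(-205) = -165640)
N/Q = -165640/(-9219954) = -165640*(-1/9219954) = 82820/4609977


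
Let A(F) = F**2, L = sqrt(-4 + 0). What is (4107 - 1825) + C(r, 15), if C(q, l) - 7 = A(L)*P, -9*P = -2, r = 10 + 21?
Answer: 20593/9 ≈ 2288.1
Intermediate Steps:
r = 31
L = 2*I (L = sqrt(-4) = 2*I ≈ 2.0*I)
P = 2/9 (P = -1/9*(-2) = 2/9 ≈ 0.22222)
C(q, l) = 55/9 (C(q, l) = 7 + (2*I)**2*(2/9) = 7 - 4*2/9 = 7 - 8/9 = 55/9)
(4107 - 1825) + C(r, 15) = (4107 - 1825) + 55/9 = 2282 + 55/9 = 20593/9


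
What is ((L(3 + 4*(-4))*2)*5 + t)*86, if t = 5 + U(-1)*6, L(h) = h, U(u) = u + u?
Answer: -11782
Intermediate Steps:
U(u) = 2*u
t = -7 (t = 5 + (2*(-1))*6 = 5 - 2*6 = 5 - 12 = -7)
((L(3 + 4*(-4))*2)*5 + t)*86 = (((3 + 4*(-4))*2)*5 - 7)*86 = (((3 - 16)*2)*5 - 7)*86 = (-13*2*5 - 7)*86 = (-26*5 - 7)*86 = (-130 - 7)*86 = -137*86 = -11782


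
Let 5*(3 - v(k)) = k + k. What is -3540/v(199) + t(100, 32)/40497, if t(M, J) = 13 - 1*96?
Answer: 716765111/15510351 ≈ 46.212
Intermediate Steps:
t(M, J) = -83 (t(M, J) = 13 - 96 = -83)
v(k) = 3 - 2*k/5 (v(k) = 3 - (k + k)/5 = 3 - 2*k/5)
-3540/v(199) + t(100, 32)/40497 = -3540/(3 - 2/5*199) - 83/40497 = -3540/(3 - 398/5) - 83*1/40497 = -3540/(-383/5) - 83/40497 = -3540*(-5/383) - 83/40497 = 17700/383 - 83/40497 = 716765111/15510351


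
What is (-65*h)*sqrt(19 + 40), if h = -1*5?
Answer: 325*sqrt(59) ≈ 2496.4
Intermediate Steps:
h = -5
(-65*h)*sqrt(19 + 40) = (-65*(-5))*sqrt(19 + 40) = 325*sqrt(59)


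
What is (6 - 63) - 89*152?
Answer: -13585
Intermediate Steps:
(6 - 63) - 89*152 = -57 - 13528 = -13585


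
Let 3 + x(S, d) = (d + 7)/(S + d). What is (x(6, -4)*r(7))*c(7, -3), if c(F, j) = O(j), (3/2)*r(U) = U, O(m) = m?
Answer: 21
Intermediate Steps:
r(U) = 2*U/3
c(F, j) = j
x(S, d) = -3 + (7 + d)/(S + d) (x(S, d) = -3 + (d + 7)/(S + d) = -3 + (7 + d)/(S + d))
(x(6, -4)*r(7))*c(7, -3) = (((7 - 3*6 - 2*(-4))/(6 - 4))*((⅔)*7))*(-3) = (((7 - 18 + 8)/2)*(14/3))*(-3) = (((½)*(-3))*(14/3))*(-3) = -3/2*14/3*(-3) = -7*(-3) = 21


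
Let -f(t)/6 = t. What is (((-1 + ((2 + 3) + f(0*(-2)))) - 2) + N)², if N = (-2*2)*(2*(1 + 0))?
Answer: 36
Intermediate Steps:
f(t) = -6*t
N = -8 ≈ -8.0000
(((-1 + ((2 + 3) + f(0*(-2)))) - 2) + N)² = (((-1 + ((2 + 3) - 0*(-2))) - 2) - 8)² = (((-1 + (5 - 6*0)) - 2) - 8)² = (((-1 + (5 + 0)) - 2) - 8)² = (((-1 + 5) - 2) - 8)² = ((4 - 2) - 8)² = (2 - 8)² = (-6)² = 36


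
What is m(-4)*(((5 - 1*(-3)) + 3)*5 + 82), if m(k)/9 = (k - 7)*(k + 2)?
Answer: 27126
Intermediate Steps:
m(k) = 9*(-7 + k)*(2 + k) (m(k) = 9*((k - 7)*(k + 2)) = 9*((-7 + k)*(2 + k)) = 9*(-7 + k)*(2 + k))
m(-4)*(((5 - 1*(-3)) + 3)*5 + 82) = (-126 - 45*(-4) + 9*(-4)²)*(((5 - 1*(-3)) + 3)*5 + 82) = (-126 + 180 + 9*16)*(((5 + 3) + 3)*5 + 82) = (-126 + 180 + 144)*((8 + 3)*5 + 82) = 198*(11*5 + 82) = 198*(55 + 82) = 198*137 = 27126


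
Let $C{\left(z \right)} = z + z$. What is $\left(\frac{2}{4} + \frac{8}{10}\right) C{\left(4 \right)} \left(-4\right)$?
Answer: $- \frac{208}{5} \approx -41.6$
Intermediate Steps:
$C{\left(z \right)} = 2 z$
$\left(\frac{2}{4} + \frac{8}{10}\right) C{\left(4 \right)} \left(-4\right) = \left(\frac{2}{4} + \frac{8}{10}\right) 2 \cdot 4 \left(-4\right) = \left(2 \cdot \frac{1}{4} + 8 \cdot \frac{1}{10}\right) 8 \left(-4\right) = \left(\frac{1}{2} + \frac{4}{5}\right) \left(-32\right) = \frac{13}{10} \left(-32\right) = - \frac{208}{5}$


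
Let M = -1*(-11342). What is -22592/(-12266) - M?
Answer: -69549190/6133 ≈ -11340.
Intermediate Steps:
M = 11342
-22592/(-12266) - M = -22592/(-12266) - 1*11342 = -22592*(-1/12266) - 11342 = 11296/6133 - 11342 = -69549190/6133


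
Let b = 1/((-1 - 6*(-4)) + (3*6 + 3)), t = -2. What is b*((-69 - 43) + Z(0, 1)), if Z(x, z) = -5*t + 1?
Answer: -101/44 ≈ -2.2955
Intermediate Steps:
Z(x, z) = 11 (Z(x, z) = -5*(-2) + 1 = 10 + 1 = 11)
b = 1/44 (b = 1/((-1 + 24) + (18 + 3)) = 1/(23 + 21) = 1/44 ≈ 0.022727)
b*((-69 - 43) + Z(0, 1)) = ((-69 - 43) + 11)/44 = (-112 + 11)/44 = (1/44)*(-101) = -101/44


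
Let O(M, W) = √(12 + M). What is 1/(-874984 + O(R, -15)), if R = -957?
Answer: -874984/765597001201 - 3*I*√105/765597001201 ≈ -1.1429e-6 - 4.0153e-11*I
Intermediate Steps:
1/(-874984 + O(R, -15)) = 1/(-874984 + √(12 - 957)) = 1/(-874984 + √(-945)) = 1/(-874984 + 3*I*√105)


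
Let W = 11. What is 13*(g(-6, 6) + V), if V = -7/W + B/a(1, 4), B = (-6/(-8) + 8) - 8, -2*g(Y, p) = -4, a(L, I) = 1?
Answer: 1209/44 ≈ 27.477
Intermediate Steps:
g(Y, p) = 2 (g(Y, p) = -½*(-4) = 2)
B = ¾ (B = (-6*(-⅛) + 8) - 8 = (¾ + 8) - 8 = 35/4 - 8 = ¾ ≈ 0.75000)
V = 5/44 (V = -7/11 + (¾)/1 = -7*1/11 + (¾)*1 = -7/11 + ¾ = 5/44 ≈ 0.11364)
13*(g(-6, 6) + V) = 13*(2 + 5/44) = 13*(93/44) = 1209/44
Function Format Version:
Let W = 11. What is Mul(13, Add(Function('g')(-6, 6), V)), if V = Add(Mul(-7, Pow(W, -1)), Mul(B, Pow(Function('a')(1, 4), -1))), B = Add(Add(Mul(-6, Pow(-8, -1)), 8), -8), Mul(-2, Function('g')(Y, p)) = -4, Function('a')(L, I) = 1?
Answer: Rational(1209, 44) ≈ 27.477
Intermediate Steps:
Function('g')(Y, p) = 2 (Function('g')(Y, p) = Mul(Rational(-1, 2), -4) = 2)
B = Rational(3, 4) (B = Add(Add(Mul(-6, Rational(-1, 8)), 8), -8) = Add(Add(Rational(3, 4), 8), -8) = Add(Rational(35, 4), -8) = Rational(3, 4) ≈ 0.75000)
V = Rational(5, 44) (V = Add(Mul(-7, Pow(11, -1)), Mul(Rational(3, 4), Pow(1, -1))) = Add(Mul(-7, Rational(1, 11)), Mul(Rational(3, 4), 1)) = Add(Rational(-7, 11), Rational(3, 4)) = Rational(5, 44) ≈ 0.11364)
Mul(13, Add(Function('g')(-6, 6), V)) = Mul(13, Add(2, Rational(5, 44))) = Mul(13, Rational(93, 44)) = Rational(1209, 44)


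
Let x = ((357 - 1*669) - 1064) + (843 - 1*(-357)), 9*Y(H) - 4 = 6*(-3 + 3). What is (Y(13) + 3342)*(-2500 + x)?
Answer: -26833144/3 ≈ -8.9444e+6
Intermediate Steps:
Y(H) = 4/9 (Y(H) = 4/9 + (6*(-3 + 3))/9 = 4/9 + (6*0)/9 = 4/9 + (⅑)*0 = 4/9 + 0 = 4/9)
x = -176 (x = ((357 - 669) - 1064) + (843 + 357) = (-312 - 1064) + 1200 = -1376 + 1200 = -176)
(Y(13) + 3342)*(-2500 + x) = (4/9 + 3342)*(-2500 - 176) = (30082/9)*(-2676) = -26833144/3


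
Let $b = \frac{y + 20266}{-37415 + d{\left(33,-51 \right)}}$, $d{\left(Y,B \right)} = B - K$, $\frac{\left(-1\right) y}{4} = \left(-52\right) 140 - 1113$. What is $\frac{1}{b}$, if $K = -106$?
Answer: $- \frac{18680}{26919} \approx -0.69393$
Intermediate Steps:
$y = 33572$ ($y = - 4 \left(\left(-52\right) 140 - 1113\right) = - 4 \left(-7280 - 1113\right) = \left(-4\right) \left(-8393\right) = 33572$)
$d{\left(Y,B \right)} = 106 + B$ ($d{\left(Y,B \right)} = B - -106 = B + 106 = 106 + B$)
$b = - \frac{26919}{18680}$ ($b = \frac{33572 + 20266}{-37415 + \left(106 - 51\right)} = \frac{53838}{-37415 + 55} = \frac{53838}{-37360} = 53838 \left(- \frac{1}{37360}\right) = - \frac{26919}{18680} \approx -1.4411$)
$\frac{1}{b} = \frac{1}{- \frac{26919}{18680}} = - \frac{18680}{26919}$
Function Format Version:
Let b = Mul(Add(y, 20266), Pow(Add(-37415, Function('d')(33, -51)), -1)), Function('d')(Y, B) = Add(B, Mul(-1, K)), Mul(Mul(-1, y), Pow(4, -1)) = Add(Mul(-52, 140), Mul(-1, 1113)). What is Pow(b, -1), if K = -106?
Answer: Rational(-18680, 26919) ≈ -0.69393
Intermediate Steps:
y = 33572 (y = Mul(-4, Add(Mul(-52, 140), Mul(-1, 1113))) = Mul(-4, Add(-7280, -1113)) = Mul(-4, -8393) = 33572)
Function('d')(Y, B) = Add(106, B) (Function('d')(Y, B) = Add(B, Mul(-1, -106)) = Add(B, 106) = Add(106, B))
b = Rational(-26919, 18680) (b = Mul(Add(33572, 20266), Pow(Add(-37415, Add(106, -51)), -1)) = Mul(53838, Pow(Add(-37415, 55), -1)) = Mul(53838, Pow(-37360, -1)) = Mul(53838, Rational(-1, 37360)) = Rational(-26919, 18680) ≈ -1.4411)
Pow(b, -1) = Pow(Rational(-26919, 18680), -1) = Rational(-18680, 26919)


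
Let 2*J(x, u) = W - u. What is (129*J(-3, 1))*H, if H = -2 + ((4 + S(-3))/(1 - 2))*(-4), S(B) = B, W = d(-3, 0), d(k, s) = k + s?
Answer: -516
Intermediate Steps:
W = -3 (W = -3 + 0 = -3)
J(x, u) = -3/2 - u/2 (J(x, u) = (-3 - u)/2 = -3/2 - u/2)
H = 2 (H = -2 + ((4 - 3)/(1 - 2))*(-4) = -2 + (1/(-1))*(-4) = -2 + (1*(-1))*(-4) = -2 - 1*(-4) = -2 + 4 = 2)
(129*J(-3, 1))*H = (129*(-3/2 - ½*1))*2 = (129*(-3/2 - ½))*2 = (129*(-2))*2 = -258*2 = -516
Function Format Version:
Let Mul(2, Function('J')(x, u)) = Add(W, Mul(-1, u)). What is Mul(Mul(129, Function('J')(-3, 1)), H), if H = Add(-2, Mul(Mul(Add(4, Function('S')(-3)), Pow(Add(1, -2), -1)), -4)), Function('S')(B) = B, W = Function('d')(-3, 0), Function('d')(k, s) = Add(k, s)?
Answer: -516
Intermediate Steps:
W = -3 (W = Add(-3, 0) = -3)
Function('J')(x, u) = Add(Rational(-3, 2), Mul(Rational(-1, 2), u)) (Function('J')(x, u) = Mul(Rational(1, 2), Add(-3, Mul(-1, u))) = Add(Rational(-3, 2), Mul(Rational(-1, 2), u)))
H = 2 (H = Add(-2, Mul(Mul(Add(4, -3), Pow(Add(1, -2), -1)), -4)) = Add(-2, Mul(Mul(1, Pow(-1, -1)), -4)) = Add(-2, Mul(Mul(1, -1), -4)) = Add(-2, Mul(-1, -4)) = Add(-2, 4) = 2)
Mul(Mul(129, Function('J')(-3, 1)), H) = Mul(Mul(129, Add(Rational(-3, 2), Mul(Rational(-1, 2), 1))), 2) = Mul(Mul(129, Add(Rational(-3, 2), Rational(-1, 2))), 2) = Mul(Mul(129, -2), 2) = Mul(-258, 2) = -516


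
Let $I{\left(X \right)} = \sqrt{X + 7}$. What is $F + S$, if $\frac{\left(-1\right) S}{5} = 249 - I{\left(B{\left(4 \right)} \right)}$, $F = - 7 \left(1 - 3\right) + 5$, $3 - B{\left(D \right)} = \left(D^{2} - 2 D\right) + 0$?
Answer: $-1226 + 5 \sqrt{2} \approx -1218.9$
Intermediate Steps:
$B{\left(D \right)} = 3 - D^{2} + 2 D$ ($B{\left(D \right)} = 3 - \left(\left(D^{2} - 2 D\right) + 0\right) = 3 - \left(D^{2} - 2 D\right) = 3 - D^{2} + 2 D$)
$I{\left(X \right)} = \sqrt{7 + X}$
$F = 19$ ($F = - 7 \left(1 - 3\right) + 5 = \left(-7\right) \left(-2\right) + 5 = 14 + 5 = 19$)
$S = -1245 + 5 \sqrt{2}$ ($S = - 5 \left(249 - \sqrt{7 + \left(3 - 4^{2} + 2 \cdot 4\right)}\right) = - 5 \left(249 - \sqrt{7 + \left(3 - 16 + 8\right)}\right) = - 5 \left(249 - \sqrt{7 - 5}\right) = - 5 \left(249 - \sqrt{2}\right) = -1245 + 5 \sqrt{2} \approx -1237.9$)
$F + S = 19 - \left(1245 - 5 \sqrt{2}\right) = -1226 + 5 \sqrt{2}$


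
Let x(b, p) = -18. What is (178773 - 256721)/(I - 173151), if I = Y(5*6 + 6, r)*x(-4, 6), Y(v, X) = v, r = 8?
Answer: 77948/173799 ≈ 0.44849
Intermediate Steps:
I = -648 (I = (5*6 + 6)*(-18) = (30 + 6)*(-18) = 36*(-18) = -648)
(178773 - 256721)/(I - 173151) = (178773 - 256721)/(-648 - 173151) = -77948/(-173799) = -77948*(-1/173799) = 77948/173799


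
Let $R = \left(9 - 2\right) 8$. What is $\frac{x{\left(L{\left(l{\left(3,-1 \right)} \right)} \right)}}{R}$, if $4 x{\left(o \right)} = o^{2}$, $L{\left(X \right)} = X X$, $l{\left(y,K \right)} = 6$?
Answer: $\frac{81}{14} \approx 5.7857$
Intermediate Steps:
$L{\left(X \right)} = X^{2}$
$R = 56$ ($R = 7 \cdot 8 = 56$)
$x{\left(o \right)} = \frac{o^{2}}{4}$
$\frac{x{\left(L{\left(l{\left(3,-1 \right)} \right)} \right)}}{R} = \frac{\frac{1}{4} \left(6^{2}\right)^{2}}{56} = \frac{36^{2}}{4} \cdot \frac{1}{56} = \frac{1}{4} \cdot 1296 \cdot \frac{1}{56} = 324 \cdot \frac{1}{56} = \frac{81}{14}$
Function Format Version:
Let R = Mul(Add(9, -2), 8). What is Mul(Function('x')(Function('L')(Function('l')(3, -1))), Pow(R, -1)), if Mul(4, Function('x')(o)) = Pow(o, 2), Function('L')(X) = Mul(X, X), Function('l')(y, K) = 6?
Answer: Rational(81, 14) ≈ 5.7857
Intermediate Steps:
Function('L')(X) = Pow(X, 2)
R = 56 (R = Mul(7, 8) = 56)
Function('x')(o) = Mul(Rational(1, 4), Pow(o, 2))
Mul(Function('x')(Function('L')(Function('l')(3, -1))), Pow(R, -1)) = Mul(Mul(Rational(1, 4), Pow(Pow(6, 2), 2)), Pow(56, -1)) = Mul(Mul(Rational(1, 4), Pow(36, 2)), Rational(1, 56)) = Mul(Mul(Rational(1, 4), 1296), Rational(1, 56)) = Mul(324, Rational(1, 56)) = Rational(81, 14)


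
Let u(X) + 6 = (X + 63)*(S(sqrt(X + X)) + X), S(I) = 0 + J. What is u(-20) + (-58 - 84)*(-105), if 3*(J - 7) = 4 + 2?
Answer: 14431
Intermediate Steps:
J = 9 (J = 7 + (4 + 2)/3 = 7 + (1/3)*6 = 7 + 2 = 9)
S(I) = 9 (S(I) = 0 + 9 = 9)
u(X) = -6 + (9 + X)*(63 + X) (u(X) = -6 + (X + 63)*(9 + X) = -6 + (63 + X)*(9 + X) = -6 + (9 + X)*(63 + X))
u(-20) + (-58 - 84)*(-105) = (561 + (-20)**2 + 72*(-20)) + (-58 - 84)*(-105) = (561 + 400 - 1440) - 142*(-105) = -479 + 14910 = 14431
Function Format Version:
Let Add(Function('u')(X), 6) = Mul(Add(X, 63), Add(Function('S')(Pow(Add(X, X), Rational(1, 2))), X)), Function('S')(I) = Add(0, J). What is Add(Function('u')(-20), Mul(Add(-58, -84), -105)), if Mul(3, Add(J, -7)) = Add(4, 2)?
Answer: 14431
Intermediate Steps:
J = 9 (J = Add(7, Mul(Rational(1, 3), Add(4, 2))) = Add(7, Mul(Rational(1, 3), 6)) = Add(7, 2) = 9)
Function('S')(I) = 9 (Function('S')(I) = Add(0, 9) = 9)
Function('u')(X) = Add(-6, Mul(Add(9, X), Add(63, X))) (Function('u')(X) = Add(-6, Mul(Add(X, 63), Add(9, X))) = Add(-6, Mul(Add(63, X), Add(9, X))) = Add(-6, Mul(Add(9, X), Add(63, X))))
Add(Function('u')(-20), Mul(Add(-58, -84), -105)) = Add(Add(561, Pow(-20, 2), Mul(72, -20)), Mul(Add(-58, -84), -105)) = Add(Add(561, 400, -1440), Mul(-142, -105)) = Add(-479, 14910) = 14431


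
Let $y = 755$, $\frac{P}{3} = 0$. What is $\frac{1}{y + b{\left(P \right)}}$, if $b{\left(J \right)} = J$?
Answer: $\frac{1}{755} \approx 0.0013245$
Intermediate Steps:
$P = 0$ ($P = 3 \cdot 0 = 0$)
$\frac{1}{y + b{\left(P \right)}} = \frac{1}{755 + 0} = \frac{1}{755}$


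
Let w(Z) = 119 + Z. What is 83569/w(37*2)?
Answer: 433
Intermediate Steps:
83569/w(37*2) = 83569/(119 + 37*2) = 83569/(119 + 74) = 83569/193 = 83569*(1/193) = 433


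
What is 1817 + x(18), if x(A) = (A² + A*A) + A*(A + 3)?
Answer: 2843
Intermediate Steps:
x(A) = 2*A² + A*(3 + A) (x(A) = (A² + A²) + A*(3 + A) = 2*A² + A*(3 + A))
1817 + x(18) = 1817 + 3*18*(1 + 18) = 1817 + 3*18*19 = 1817 + 1026 = 2843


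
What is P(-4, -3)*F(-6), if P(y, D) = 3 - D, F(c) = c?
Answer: -36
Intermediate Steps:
P(-4, -3)*F(-6) = (3 - 1*(-3))*(-6) = (3 + 3)*(-6) = 6*(-6) = -36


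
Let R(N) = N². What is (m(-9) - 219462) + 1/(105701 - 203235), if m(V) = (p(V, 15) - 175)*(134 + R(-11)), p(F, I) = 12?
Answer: -25459007419/97534 ≈ -2.6103e+5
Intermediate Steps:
m(V) = -41565 (m(V) = (12 - 175)*(134 + (-11)²) = -163*(134 + 121) = -163*255 = -41565)
(m(-9) - 219462) + 1/(105701 - 203235) = (-41565 - 219462) + 1/(105701 - 203235) = -261027 + 1/(-97534) = -261027 - 1/97534 = -25459007419/97534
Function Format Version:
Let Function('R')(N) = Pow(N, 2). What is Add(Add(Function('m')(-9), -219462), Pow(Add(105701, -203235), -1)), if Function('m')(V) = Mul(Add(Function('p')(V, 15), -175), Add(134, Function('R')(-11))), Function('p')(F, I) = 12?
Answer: Rational(-25459007419, 97534) ≈ -2.6103e+5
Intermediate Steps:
Function('m')(V) = -41565 (Function('m')(V) = Mul(Add(12, -175), Add(134, Pow(-11, 2))) = Mul(-163, Add(134, 121)) = Mul(-163, 255) = -41565)
Add(Add(Function('m')(-9), -219462), Pow(Add(105701, -203235), -1)) = Add(Add(-41565, -219462), Pow(Add(105701, -203235), -1)) = Add(-261027, Pow(-97534, -1)) = Add(-261027, Rational(-1, 97534)) = Rational(-25459007419, 97534)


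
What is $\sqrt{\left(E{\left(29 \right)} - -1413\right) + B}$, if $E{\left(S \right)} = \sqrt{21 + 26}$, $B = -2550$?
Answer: $\sqrt{-1137 + \sqrt{47}} \approx 33.618 i$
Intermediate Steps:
$E{\left(S \right)} = \sqrt{47}$
$\sqrt{\left(E{\left(29 \right)} - -1413\right) + B} = \sqrt{\left(\sqrt{47} - -1413\right) - 2550} = \sqrt{\left(\sqrt{47} + 1413\right) - 2550} = \sqrt{\left(1413 + \sqrt{47}\right) - 2550} = \sqrt{-1137 + \sqrt{47}}$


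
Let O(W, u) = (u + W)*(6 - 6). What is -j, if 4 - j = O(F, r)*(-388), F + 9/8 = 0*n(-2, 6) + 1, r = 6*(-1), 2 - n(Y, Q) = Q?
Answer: -4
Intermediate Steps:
n(Y, Q) = 2 - Q
r = -6
F = -1/8 (F = -9/8 + (0*(2 - 1*6) + 1) = -9/8 + (0*(2 - 6) + 1) = -9/8 + (0*(-4) + 1) = -9/8 + (0 + 1) = -9/8 + 1 = -1/8 ≈ -0.12500)
O(W, u) = 0 (O(W, u) = (W + u)*0 = 0)
j = 4 (j = 4 - 0*(-388) = 4 - 1*0 = 4 + 0 = 4)
-j = -1*4 = -4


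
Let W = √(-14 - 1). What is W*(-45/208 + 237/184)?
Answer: 5127*I*√15/4784 ≈ 4.1507*I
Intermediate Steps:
W = I*√15 (W = √(-15) = I*√15 ≈ 3.873*I)
W*(-45/208 + 237/184) = (I*√15)*(-45/208 + 237/184) = (I*√15)*(5127/4784) = 5127*I*√15/4784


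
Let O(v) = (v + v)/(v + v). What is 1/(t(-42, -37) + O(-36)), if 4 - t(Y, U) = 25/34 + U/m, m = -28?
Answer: 476/1401 ≈ 0.33976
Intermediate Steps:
t(Y, U) = 111/34 + U/28 (t(Y, U) = 4 - (25/34 + U/(-28)) = 4 - (25*(1/34) + U*(-1/28)) = 4 - (25/34 - U/28) = 4 + (-25/34 + U/28) = 111/34 + U/28)
O(v) = 1 (O(v) = (2*v)/((2*v)) = (2*v)*(1/(2*v)) = 1)
1/(t(-42, -37) + O(-36)) = 1/((111/34 + (1/28)*(-37)) + 1) = 1/((111/34 - 37/28) + 1) = 1/(925/476 + 1) = 1/(1401/476) = 476/1401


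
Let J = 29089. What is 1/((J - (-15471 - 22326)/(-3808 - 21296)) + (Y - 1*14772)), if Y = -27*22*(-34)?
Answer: 8368/288792185 ≈ 2.8976e-5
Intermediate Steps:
Y = 20196 (Y = -594*(-34) = 20196)
1/((J - (-15471 - 22326)/(-3808 - 21296)) + (Y - 1*14772)) = 1/((29089 - (-15471 - 22326)/(-3808 - 21296)) + (20196 - 1*14772)) = 1/((29089 - (-37797)/(-25104)) + (20196 - 14772)) = 1/((29089 - (-37797)*(-1)/25104) + 5424) = 1/((29089 - 1*12599/8368) + 5424) = 1/((29089 - 12599/8368) + 5424) = 1/(243404153/8368 + 5424) = 1/(288792185/8368) = 8368/288792185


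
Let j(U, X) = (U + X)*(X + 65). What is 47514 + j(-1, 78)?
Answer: 58525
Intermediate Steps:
j(U, X) = (65 + X)*(U + X) (j(U, X) = (U + X)*(65 + X) = (65 + X)*(U + X))
47514 + j(-1, 78) = 47514 + (78² + 65*(-1) + 65*78 - 1*78) = 47514 + (6084 - 65 + 5070 - 78) = 47514 + 11011 = 58525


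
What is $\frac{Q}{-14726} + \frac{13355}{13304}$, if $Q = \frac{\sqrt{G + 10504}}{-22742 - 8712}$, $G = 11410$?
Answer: $\frac{13355}{13304} + \frac{\sqrt{21914}}{463191604} \approx 1.0038$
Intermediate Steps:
$Q = - \frac{\sqrt{21914}}{31454}$ ($Q = \frac{\sqrt{11410 + 10504}}{-22742 - 8712} = \frac{\sqrt{21914}}{-22742 - 8712} = \frac{\sqrt{21914}}{-31454} = \sqrt{21914} \left(- \frac{1}{31454}\right) = - \frac{\sqrt{21914}}{31454} \approx -0.0047064$)
$\frac{Q}{-14726} + \frac{13355}{13304} = \frac{\left(- \frac{1}{31454}\right) \sqrt{21914}}{-14726} + \frac{13355}{13304} = - \frac{\sqrt{21914}}{31454} \left(- \frac{1}{14726}\right) + 13355 \cdot \frac{1}{13304} = \frac{\sqrt{21914}}{463191604} + \frac{13355}{13304} = \frac{13355}{13304} + \frac{\sqrt{21914}}{463191604}$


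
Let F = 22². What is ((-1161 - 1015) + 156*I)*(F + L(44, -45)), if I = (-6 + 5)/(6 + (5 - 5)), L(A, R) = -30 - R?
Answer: -1098798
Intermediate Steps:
F = 484
I = -⅙ (I = -1/(6 + 0) = -1/6 = -1*⅙ = -⅙ ≈ -0.16667)
((-1161 - 1015) + 156*I)*(F + L(44, -45)) = ((-1161 - 1015) + 156*(-⅙))*(484 + (-30 - 1*(-45))) = (-2176 - 26)*(484 + (-30 + 45)) = -2202*(484 + 15) = -2202*499 = -1098798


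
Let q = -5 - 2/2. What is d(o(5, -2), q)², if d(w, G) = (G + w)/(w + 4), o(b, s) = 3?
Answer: 9/49 ≈ 0.18367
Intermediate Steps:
q = -6 (q = -5 - 2/2 = -5 - 1*1 = -5 - 1 = -6)
d(w, G) = (G + w)/(4 + w)
d(o(5, -2), q)² = ((-6 + 3)/(4 + 3))² = (-3/7)² = 9/49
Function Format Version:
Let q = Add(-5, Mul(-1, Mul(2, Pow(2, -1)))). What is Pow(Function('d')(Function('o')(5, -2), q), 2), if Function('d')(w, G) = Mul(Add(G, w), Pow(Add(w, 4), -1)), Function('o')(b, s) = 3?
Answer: Rational(9, 49) ≈ 0.18367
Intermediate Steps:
q = -6 (q = Add(-5, Mul(-1, Mul(2, Rational(1, 2)))) = Add(-5, Mul(-1, 1)) = Add(-5, -1) = -6)
Function('d')(w, G) = Mul(Pow(Add(4, w), -1), Add(G, w)) (Function('d')(w, G) = Mul(Add(G, w), Pow(Add(4, w), -1)) = Mul(Pow(Add(4, w), -1), Add(G, w)))
Pow(Function('d')(Function('o')(5, -2), q), 2) = Pow(Mul(Pow(Add(4, 3), -1), Add(-6, 3)), 2) = Pow(Mul(Pow(7, -1), -3), 2) = Pow(Mul(Rational(1, 7), -3), 2) = Pow(Rational(-3, 7), 2) = Rational(9, 49)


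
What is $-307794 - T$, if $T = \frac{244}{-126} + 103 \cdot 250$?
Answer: $- \frac{21013150}{63} \approx -3.3354 \cdot 10^{5}$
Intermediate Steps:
$T = \frac{1622128}{63}$ ($T = 244 \left(- \frac{1}{126}\right) + 25750 = - \frac{122}{63} + 25750 = \frac{1622128}{63} \approx 25748.0$)
$-307794 - T = -307794 - \frac{1622128}{63} = - \frac{21013150}{63}$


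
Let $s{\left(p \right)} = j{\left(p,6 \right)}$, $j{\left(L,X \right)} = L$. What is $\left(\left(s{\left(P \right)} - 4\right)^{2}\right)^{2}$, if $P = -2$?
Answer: $1296$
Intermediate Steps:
$s{\left(p \right)} = p$
$\left(\left(s{\left(P \right)} - 4\right)^{2}\right)^{2} = \left(\left(-2 - 4\right)^{2}\right)^{2} = \left(\left(-6\right)^{2}\right)^{2} = 36^{2} = 1296$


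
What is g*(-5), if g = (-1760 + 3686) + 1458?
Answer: -16920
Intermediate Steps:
g = 3384 (g = 1926 + 1458 = 3384)
g*(-5) = 3384*(-5) = -16920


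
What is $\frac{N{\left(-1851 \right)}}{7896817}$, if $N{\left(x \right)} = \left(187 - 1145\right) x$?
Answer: $\frac{1773258}{7896817} \approx 0.22455$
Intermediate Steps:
$N{\left(x \right)} = - 958 x$
$\frac{N{\left(-1851 \right)}}{7896817} = \frac{\left(-958\right) \left(-1851\right)}{7896817} = 1773258 \cdot \frac{1}{7896817} = \frac{1773258}{7896817}$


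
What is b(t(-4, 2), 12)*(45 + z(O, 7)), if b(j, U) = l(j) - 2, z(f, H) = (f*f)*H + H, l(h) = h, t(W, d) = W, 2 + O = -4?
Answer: -1824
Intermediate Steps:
O = -6 (O = -2 - 4 = -6)
z(f, H) = H + H*f² (z(f, H) = f²*H + H = H*f² + H = H + H*f²)
b(j, U) = -2 + j (b(j, U) = j - 2 = -2 + j)
b(t(-4, 2), 12)*(45 + z(O, 7)) = (-2 - 4)*(45 + 7*(1 + (-6)²)) = -6*(45 + 7*(1 + 36)) = -6*(45 + 7*37) = -6*(45 + 259) = -6*304 = -1824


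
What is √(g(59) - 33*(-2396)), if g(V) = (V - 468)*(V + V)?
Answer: √30806 ≈ 175.52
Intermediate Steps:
g(V) = 2*V*(-468 + V) (g(V) = (-468 + V)*(2*V) = 2*V*(-468 + V))
√(g(59) - 33*(-2396)) = √(2*59*(-468 + 59) - 33*(-2396)) = √(2*59*(-409) + 79068) = √(-48262 + 79068) = √30806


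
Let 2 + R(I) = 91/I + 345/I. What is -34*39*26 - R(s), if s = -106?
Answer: -1826904/53 ≈ -34470.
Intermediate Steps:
R(I) = -2 + 436/I (R(I) = -2 + (91/I + 345/I) = -2 + 436/I)
-34*39*26 - R(s) = -34*39*26 - (-2 + 436/(-106)) = -1326*26 - (-2 + 436*(-1/106)) = -34476 - (-2 - 218/53) = -34476 - 1*(-324/53) = -34476 + 324/53 = -1826904/53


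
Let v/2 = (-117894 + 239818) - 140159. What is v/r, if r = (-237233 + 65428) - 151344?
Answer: 36470/323149 ≈ 0.11286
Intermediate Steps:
v = -36470 (v = 2*((-117894 + 239818) - 140159) = 2*(121924 - 140159) = 2*(-18235) = -36470)
r = -323149 (r = -171805 - 151344 = -323149)
v/r = -36470/(-323149) = -36470*(-1/323149) = 36470/323149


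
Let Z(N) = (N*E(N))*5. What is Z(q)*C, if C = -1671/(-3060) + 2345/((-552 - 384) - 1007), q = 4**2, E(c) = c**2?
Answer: -20016128/1479 ≈ -13534.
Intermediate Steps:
q = 16
Z(N) = 5*N**3 (Z(N) = (N*N**2)*5 = N**3*5 = 5*N**3)
C = -19547/29580 (C = -1671*(-1/3060) + 2345/(-936 - 1007) = 557/1020 + 2345/(-1943) = 557/1020 + 2345*(-1/1943) = 557/1020 - 35/29 = -19547/29580 ≈ -0.66082)
Z(q)*C = (5*16**3)*(-19547/29580) = (5*4096)*(-19547/29580) = 20480*(-19547/29580) = -20016128/1479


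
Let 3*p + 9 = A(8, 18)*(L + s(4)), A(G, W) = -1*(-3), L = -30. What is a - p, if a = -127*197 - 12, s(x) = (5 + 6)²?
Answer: -25119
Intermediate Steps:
A(G, W) = 3
s(x) = 121 (s(x) = 11² = 121)
p = 88 (p = -3 + (3*(-30 + 121))/3 = -3 + (3*91)/3 = -3 + (⅓)*273 = -3 + 91 = 88)
a = -25031 (a = -25019 - 12 = -25031)
a - p = -25031 - 1*88 = -25031 - 88 = -25119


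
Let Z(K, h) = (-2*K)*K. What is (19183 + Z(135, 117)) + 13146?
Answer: -4121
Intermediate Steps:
Z(K, h) = -2*K²
(19183 + Z(135, 117)) + 13146 = (19183 - 2*135²) + 13146 = (19183 - 2*18225) + 13146 = (19183 - 36450) + 13146 = -17267 + 13146 = -4121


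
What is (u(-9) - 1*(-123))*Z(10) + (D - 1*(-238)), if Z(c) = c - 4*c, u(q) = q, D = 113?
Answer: -3069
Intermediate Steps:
Z(c) = -3*c
(u(-9) - 1*(-123))*Z(10) + (D - 1*(-238)) = (-9 - 1*(-123))*(-3*10) + (113 - 1*(-238)) = (-9 + 123)*(-30) + (113 + 238) = 114*(-30) + 351 = -3420 + 351 = -3069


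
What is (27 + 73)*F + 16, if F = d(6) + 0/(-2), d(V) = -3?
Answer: -284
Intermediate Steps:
F = -3 (F = -3 + 0/(-2) = -3 + 0*(-½) = -3 + 0 = -3)
(27 + 73)*F + 16 = (27 + 73)*(-3) + 16 = 100*(-3) + 16 = -300 + 16 = -284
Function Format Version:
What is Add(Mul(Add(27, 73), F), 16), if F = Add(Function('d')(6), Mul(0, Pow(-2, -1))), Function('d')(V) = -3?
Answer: -284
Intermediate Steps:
F = -3 (F = Add(-3, Mul(0, Pow(-2, -1))) = Add(-3, Mul(0, Rational(-1, 2))) = Add(-3, 0) = -3)
Add(Mul(Add(27, 73), F), 16) = Add(Mul(Add(27, 73), -3), 16) = Add(Mul(100, -3), 16) = Add(-300, 16) = -284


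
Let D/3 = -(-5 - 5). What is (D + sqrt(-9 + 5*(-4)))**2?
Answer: (30 + I*sqrt(29))**2 ≈ 871.0 + 323.11*I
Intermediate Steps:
D = 30 (D = 3*(-(-5 - 5)) = 3*(-1*(-10)) = 3*10 = 30)
(D + sqrt(-9 + 5*(-4)))**2 = (30 + sqrt(-9 + 5*(-4)))**2 = (30 + sqrt(-9 - 20))**2 = (30 + sqrt(-29))**2 = (30 + I*sqrt(29))**2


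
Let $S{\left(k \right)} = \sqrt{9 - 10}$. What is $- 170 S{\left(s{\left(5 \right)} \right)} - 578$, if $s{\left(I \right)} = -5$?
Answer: $-578 - 170 i \approx -578.0 - 170.0 i$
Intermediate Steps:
$S{\left(k \right)} = i$ ($S{\left(k \right)} = \sqrt{-1} = i$)
$- 170 S{\left(s{\left(5 \right)} \right)} - 578 = - 170 i - 578 = -578 - 170 i$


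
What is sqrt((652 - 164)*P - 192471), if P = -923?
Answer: I*sqrt(642895) ≈ 801.81*I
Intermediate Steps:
sqrt((652 - 164)*P - 192471) = sqrt((652 - 164)*(-923) - 192471) = sqrt(488*(-923) - 192471) = sqrt(-450424 - 192471) = sqrt(-642895) = I*sqrt(642895)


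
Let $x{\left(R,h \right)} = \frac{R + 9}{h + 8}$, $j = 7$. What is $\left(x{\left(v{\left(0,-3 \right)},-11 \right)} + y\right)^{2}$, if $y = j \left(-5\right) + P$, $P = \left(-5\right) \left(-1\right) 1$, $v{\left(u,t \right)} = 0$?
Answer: $1089$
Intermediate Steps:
$P = 5$ ($P = 5 \cdot 1 = 5$)
$x{\left(R,h \right)} = \frac{9 + R}{8 + h}$
$y = -30$ ($y = 7 \left(-5\right) + 5 = -35 + 5 = -30$)
$\left(x{\left(v{\left(0,-3 \right)},-11 \right)} + y\right)^{2} = \left(\frac{9 + 0}{8 - 11} - 30\right)^{2} = \left(\frac{1}{-3} \cdot 9 - 30\right)^{2} = \left(\left(- \frac{1}{3}\right) 9 - 30\right)^{2} = \left(-3 - 30\right)^{2} = \left(-33\right)^{2} = 1089$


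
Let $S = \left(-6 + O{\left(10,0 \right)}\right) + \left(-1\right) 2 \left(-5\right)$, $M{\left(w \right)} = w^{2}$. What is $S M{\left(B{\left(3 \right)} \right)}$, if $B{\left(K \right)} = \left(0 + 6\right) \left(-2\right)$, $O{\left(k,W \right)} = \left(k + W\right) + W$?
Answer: $2016$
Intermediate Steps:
$O{\left(k,W \right)} = k + 2 W$ ($O{\left(k,W \right)} = \left(W + k\right) + W = k + 2 W$)
$B{\left(K \right)} = -12$ ($B{\left(K \right)} = 6 \left(-2\right) = -12$)
$S = 14$ ($S = \left(-6 + \left(10 + 2 \cdot 0\right)\right) + \left(-1\right) 2 \left(-5\right) = \left(-6 + \left(10 + 0\right)\right) - -10 = \left(-6 + 10\right) + 10 = 4 + 10 = 14$)
$S M{\left(B{\left(3 \right)} \right)} = 14 \left(-12\right)^{2} = 14 \cdot 144 = 2016$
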